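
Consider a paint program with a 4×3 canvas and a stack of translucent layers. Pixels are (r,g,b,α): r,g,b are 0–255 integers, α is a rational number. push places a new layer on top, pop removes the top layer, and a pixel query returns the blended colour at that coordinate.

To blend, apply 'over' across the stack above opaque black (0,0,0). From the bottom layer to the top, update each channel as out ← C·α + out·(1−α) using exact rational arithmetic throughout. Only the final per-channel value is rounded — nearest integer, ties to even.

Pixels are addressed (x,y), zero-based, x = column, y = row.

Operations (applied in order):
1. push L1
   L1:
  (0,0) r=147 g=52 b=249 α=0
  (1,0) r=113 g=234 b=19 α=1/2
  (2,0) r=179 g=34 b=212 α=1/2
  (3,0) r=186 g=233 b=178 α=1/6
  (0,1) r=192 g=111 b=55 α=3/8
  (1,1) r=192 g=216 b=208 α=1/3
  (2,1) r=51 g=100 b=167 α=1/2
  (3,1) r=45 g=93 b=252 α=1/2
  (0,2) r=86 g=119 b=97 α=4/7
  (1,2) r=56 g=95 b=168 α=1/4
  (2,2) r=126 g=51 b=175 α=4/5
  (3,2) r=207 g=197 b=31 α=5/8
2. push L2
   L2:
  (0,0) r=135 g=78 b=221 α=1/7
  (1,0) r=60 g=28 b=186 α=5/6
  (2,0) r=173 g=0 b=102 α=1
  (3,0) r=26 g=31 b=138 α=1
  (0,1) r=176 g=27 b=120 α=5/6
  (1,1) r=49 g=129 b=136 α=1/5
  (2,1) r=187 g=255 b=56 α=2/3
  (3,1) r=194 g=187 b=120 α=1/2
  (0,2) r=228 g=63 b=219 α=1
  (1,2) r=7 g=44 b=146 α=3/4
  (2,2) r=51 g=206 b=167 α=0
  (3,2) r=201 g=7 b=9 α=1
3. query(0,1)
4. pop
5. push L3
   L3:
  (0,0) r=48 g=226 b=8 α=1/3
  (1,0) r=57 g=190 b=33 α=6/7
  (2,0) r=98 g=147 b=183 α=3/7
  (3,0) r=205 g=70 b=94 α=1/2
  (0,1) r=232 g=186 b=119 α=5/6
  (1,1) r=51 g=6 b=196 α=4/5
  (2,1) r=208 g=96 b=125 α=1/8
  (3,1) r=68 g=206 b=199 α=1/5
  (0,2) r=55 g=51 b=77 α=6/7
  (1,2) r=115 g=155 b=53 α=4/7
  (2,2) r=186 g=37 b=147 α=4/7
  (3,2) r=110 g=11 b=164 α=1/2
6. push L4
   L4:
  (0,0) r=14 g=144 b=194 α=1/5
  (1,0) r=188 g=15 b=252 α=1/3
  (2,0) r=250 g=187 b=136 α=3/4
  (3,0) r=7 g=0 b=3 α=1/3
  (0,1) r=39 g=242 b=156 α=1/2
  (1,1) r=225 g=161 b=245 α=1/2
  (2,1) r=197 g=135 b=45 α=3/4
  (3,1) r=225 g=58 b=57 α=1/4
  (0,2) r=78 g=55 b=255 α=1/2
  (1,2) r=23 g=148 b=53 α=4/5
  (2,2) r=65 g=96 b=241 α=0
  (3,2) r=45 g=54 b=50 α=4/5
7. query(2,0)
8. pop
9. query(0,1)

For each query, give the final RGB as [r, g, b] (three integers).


at x=0,y=1 over L1,L2:
+L1 (α=3/8) → [72, 333/8, 165/8]
+L2 (α=5/6) → [476/3, 471/16, 1655/16]
= [159, 29, 103]

at x=2,y=0 over L1,L3,L4:
after L1 α=1/2: [179/2, 17, 106]
after L3 α=3/7: [652/7, 509/7, 139]
after L4 α=3/4: [2951/14, 1109/7, 547/4]
→ [211, 158, 137]

at x=0,y=1 over L1,L3:
L1 α=3/8: [72, 333/8, 165/8]
L3 α=5/6: [616/3, 2591/16, 4925/48]
→ [205, 162, 103]


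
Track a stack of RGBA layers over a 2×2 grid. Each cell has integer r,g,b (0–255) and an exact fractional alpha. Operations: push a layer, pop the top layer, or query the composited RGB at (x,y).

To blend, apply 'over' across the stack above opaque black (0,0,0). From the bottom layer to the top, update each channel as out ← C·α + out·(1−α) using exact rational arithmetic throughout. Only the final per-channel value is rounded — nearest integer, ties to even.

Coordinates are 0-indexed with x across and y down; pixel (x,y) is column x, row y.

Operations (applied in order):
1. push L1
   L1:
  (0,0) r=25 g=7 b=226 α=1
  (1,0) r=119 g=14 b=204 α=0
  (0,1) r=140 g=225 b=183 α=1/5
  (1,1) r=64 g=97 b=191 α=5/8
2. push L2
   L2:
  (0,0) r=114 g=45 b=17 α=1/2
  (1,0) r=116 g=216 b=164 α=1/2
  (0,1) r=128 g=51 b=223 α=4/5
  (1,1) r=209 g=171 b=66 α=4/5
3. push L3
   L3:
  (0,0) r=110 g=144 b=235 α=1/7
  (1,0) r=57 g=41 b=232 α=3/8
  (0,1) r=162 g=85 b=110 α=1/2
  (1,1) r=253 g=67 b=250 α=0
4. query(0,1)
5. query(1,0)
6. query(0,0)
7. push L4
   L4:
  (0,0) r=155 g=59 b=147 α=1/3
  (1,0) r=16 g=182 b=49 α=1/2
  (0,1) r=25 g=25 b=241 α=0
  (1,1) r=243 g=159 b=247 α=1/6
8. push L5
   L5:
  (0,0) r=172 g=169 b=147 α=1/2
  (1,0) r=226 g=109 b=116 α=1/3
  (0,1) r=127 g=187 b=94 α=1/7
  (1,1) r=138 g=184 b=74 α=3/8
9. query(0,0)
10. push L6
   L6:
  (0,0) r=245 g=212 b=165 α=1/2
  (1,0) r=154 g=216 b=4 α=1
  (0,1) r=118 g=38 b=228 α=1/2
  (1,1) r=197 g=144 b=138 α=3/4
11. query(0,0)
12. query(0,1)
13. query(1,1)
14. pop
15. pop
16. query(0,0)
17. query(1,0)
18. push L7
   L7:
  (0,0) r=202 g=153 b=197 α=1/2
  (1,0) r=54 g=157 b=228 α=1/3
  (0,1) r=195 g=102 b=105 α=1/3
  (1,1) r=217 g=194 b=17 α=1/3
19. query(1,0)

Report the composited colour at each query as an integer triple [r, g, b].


at x=0,y=1 over L1,L2,L3:
after L1 α=1/5: [28, 45, 183/5]
after L2 α=4/5: [108, 249/5, 4643/25]
after L3 α=1/2: [135, 337/5, 7393/50]
= [135, 67, 148]

query (1,0) [L1,L2,L3] — begin 0,0,0
L1 α=0: [0, 0, 0]
L2 α=1/2: [58, 108, 82]
L3 α=3/8: [461/8, 663/8, 553/4]
= [58, 83, 138]

at x=0,y=0 over L1,L2,L3:
after L1 α=1: [25, 7, 226]
after L2 α=1/2: [139/2, 26, 243/2]
after L3 α=1/7: [527/7, 300/7, 964/7]
rounded: [75, 43, 138]

(0,0) stack=L1,L2,L3,L4,L5; from [0,0,0]:
+L1 (α=1) → [25, 7, 226]
+L2 (α=1/2) → [139/2, 26, 243/2]
+L3 (α=1/7) → [527/7, 300/7, 964/7]
+L4 (α=1/3) → [713/7, 1013/21, 2957/21]
+L5 (α=1/2) → [1917/14, 2281/21, 3022/21]
rounded: [137, 109, 144]

query (0,0) [L1,L2,L3,L4,L5,L6] — begin 0,0,0
+L1 (α=1) → [25, 7, 226]
+L2 (α=1/2) → [139/2, 26, 243/2]
+L3 (α=1/7) → [527/7, 300/7, 964/7]
+L4 (α=1/3) → [713/7, 1013/21, 2957/21]
+L5 (α=1/2) → [1917/14, 2281/21, 3022/21]
+L6 (α=1/2) → [5347/28, 6733/42, 6487/42]
= [191, 160, 154]

query (0,1) [L1,L2,L3,L4,L5,L6] — begin 0,0,0
+L1 (α=1/5) → [28, 45, 183/5]
+L2 (α=4/5) → [108, 249/5, 4643/25]
+L3 (α=1/2) → [135, 337/5, 7393/50]
+L4 (α=0) → [135, 337/5, 7393/50]
+L5 (α=1/7) → [937/7, 2957/35, 24529/175]
+L6 (α=1/2) → [1763/14, 4287/70, 64429/350]
→ [126, 61, 184]

query (1,1) [L1,L2,L3,L4,L5,L6] — begin 0,0,0
+L1 (α=5/8) → [40, 485/8, 955/8]
+L2 (α=4/5) → [876/5, 5957/40, 3067/40]
+L3 (α=0) → [876/5, 5957/40, 3067/40]
+L4 (α=1/6) → [373/2, 7229/48, 1681/16]
+L5 (α=3/8) → [2693/16, 62641/384, 11957/128]
+L6 (α=3/4) → [12149/64, 228529/1536, 64949/512]
→ [190, 149, 127]

(0,0) stack=L1,L2,L3,L4; from [0,0,0]:
+L1 (α=1) → [25, 7, 226]
+L2 (α=1/2) → [139/2, 26, 243/2]
+L3 (α=1/7) → [527/7, 300/7, 964/7]
+L4 (α=1/3) → [713/7, 1013/21, 2957/21]
rounded: [102, 48, 141]

(1,0) stack=L1,L2,L3,L4; from [0,0,0]:
+L1 (α=0) → [0, 0, 0]
+L2 (α=1/2) → [58, 108, 82]
+L3 (α=3/8) → [461/8, 663/8, 553/4]
+L4 (α=1/2) → [589/16, 2119/16, 749/8]
rounded: [37, 132, 94]

(1,0) stack=L1,L2,L3,L4,L7; from [0,0,0]:
+L1 (α=0) → [0, 0, 0]
+L2 (α=1/2) → [58, 108, 82]
+L3 (α=3/8) → [461/8, 663/8, 553/4]
+L4 (α=1/2) → [589/16, 2119/16, 749/8]
+L7 (α=1/3) → [1021/24, 1125/8, 1661/12]
rounded: [43, 141, 138]


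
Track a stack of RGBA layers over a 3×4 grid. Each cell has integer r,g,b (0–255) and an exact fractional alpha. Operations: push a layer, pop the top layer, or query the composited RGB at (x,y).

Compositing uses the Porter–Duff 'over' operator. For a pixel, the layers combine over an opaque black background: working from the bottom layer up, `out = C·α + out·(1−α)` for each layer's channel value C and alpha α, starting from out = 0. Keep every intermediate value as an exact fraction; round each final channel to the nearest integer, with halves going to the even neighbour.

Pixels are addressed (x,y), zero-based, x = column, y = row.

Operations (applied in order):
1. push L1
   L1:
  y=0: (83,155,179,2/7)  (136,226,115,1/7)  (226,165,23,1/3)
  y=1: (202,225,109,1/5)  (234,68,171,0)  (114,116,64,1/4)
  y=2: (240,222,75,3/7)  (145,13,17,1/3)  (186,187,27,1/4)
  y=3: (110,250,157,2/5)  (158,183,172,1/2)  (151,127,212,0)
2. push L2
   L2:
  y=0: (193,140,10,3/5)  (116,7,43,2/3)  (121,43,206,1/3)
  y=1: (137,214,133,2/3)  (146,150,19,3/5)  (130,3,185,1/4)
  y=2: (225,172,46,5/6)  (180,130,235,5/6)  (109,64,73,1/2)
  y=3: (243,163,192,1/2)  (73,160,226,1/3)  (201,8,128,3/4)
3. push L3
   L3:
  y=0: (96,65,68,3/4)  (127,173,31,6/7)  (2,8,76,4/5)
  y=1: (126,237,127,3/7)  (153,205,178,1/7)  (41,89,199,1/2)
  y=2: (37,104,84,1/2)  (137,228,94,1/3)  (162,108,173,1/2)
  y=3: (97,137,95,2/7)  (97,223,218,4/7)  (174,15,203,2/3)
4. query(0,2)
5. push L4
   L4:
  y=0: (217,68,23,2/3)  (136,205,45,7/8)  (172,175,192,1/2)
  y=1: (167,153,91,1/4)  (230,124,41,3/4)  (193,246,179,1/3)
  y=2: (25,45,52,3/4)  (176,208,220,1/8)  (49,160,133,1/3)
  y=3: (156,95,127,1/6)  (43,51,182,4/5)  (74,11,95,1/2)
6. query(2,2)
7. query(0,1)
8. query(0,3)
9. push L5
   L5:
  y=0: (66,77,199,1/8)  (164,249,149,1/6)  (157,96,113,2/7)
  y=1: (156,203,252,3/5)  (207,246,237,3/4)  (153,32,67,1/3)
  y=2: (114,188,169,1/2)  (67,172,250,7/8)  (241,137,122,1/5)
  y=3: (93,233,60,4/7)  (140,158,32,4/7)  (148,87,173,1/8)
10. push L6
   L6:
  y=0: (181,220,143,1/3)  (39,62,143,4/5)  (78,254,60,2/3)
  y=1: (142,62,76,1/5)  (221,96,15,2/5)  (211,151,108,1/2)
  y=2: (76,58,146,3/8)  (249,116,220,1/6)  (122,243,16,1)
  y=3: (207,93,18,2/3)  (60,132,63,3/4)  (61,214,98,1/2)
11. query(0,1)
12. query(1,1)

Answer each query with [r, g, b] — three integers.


at x=0,y=2 over L1,L2,L3:
L1 α=3/7: [720/7, 666/7, 225/7]
L2 α=5/6: [2865/14, 3343/21, 1835/42]
L3 α=1/2: [3383/28, 5527/42, 5363/84]
= [121, 132, 64]

at x=2,y=2 over L1,L2,L3,L4:
L1 α=1/4: [93/2, 187/4, 27/4]
L2 α=1/2: [311/4, 443/8, 319/8]
L3 α=1/2: [959/8, 1307/16, 1703/16]
L4 α=1/3: [385/4, 2587/24, 2767/24]
rounded: [96, 108, 115]

(0,1) stack=L1,L2,L3,L4; from [0,0,0]:
after L1 α=1/5: [202/5, 45, 109/5]
after L2 α=2/3: [524/5, 473/3, 1439/15]
after L3 α=3/7: [3986/35, 575/3, 11471/105]
after L4 α=1/4: [17803/140, 182, 3664/35]
rounded: [127, 182, 105]

(0,3) stack=L1,L2,L3,L4; from [0,0,0]:
+L1 (α=2/5) → [44, 100, 314/5]
+L2 (α=1/2) → [287/2, 263/2, 637/5]
+L3 (α=2/7) → [1823/14, 1863/14, 827/7]
+L4 (α=1/6) → [11299/84, 10645/84, 2512/21]
→ [135, 127, 120]

(0,1) stack=L1,L2,L3,L4,L5,L6; from [0,0,0]:
+L1 (α=1/5) → [202/5, 45, 109/5]
+L2 (α=2/3) → [524/5, 473/3, 1439/15]
+L3 (α=3/7) → [3986/35, 575/3, 11471/105]
+L4 (α=1/4) → [17803/140, 182, 3664/35]
+L5 (α=3/5) → [50563/350, 973/5, 33788/175]
+L6 (α=1/5) → [125976/875, 4202/25, 148452/875]
rounded: [144, 168, 170]

query (1,1) [L1,L2,L3,L4,L5,L6] — begin 0,0,0
L1 α=0: [0, 0, 0]
L2 α=3/5: [438/5, 90, 57/5]
L3 α=1/7: [3393/35, 745/7, 176/5]
L4 α=3/4: [27543/140, 3349/28, 791/20]
L5 α=3/4: [114483/560, 24013/112, 15011/80]
L6 α=2/5: [590969/2800, 93543/560, 47433/400]
rounded: [211, 167, 119]


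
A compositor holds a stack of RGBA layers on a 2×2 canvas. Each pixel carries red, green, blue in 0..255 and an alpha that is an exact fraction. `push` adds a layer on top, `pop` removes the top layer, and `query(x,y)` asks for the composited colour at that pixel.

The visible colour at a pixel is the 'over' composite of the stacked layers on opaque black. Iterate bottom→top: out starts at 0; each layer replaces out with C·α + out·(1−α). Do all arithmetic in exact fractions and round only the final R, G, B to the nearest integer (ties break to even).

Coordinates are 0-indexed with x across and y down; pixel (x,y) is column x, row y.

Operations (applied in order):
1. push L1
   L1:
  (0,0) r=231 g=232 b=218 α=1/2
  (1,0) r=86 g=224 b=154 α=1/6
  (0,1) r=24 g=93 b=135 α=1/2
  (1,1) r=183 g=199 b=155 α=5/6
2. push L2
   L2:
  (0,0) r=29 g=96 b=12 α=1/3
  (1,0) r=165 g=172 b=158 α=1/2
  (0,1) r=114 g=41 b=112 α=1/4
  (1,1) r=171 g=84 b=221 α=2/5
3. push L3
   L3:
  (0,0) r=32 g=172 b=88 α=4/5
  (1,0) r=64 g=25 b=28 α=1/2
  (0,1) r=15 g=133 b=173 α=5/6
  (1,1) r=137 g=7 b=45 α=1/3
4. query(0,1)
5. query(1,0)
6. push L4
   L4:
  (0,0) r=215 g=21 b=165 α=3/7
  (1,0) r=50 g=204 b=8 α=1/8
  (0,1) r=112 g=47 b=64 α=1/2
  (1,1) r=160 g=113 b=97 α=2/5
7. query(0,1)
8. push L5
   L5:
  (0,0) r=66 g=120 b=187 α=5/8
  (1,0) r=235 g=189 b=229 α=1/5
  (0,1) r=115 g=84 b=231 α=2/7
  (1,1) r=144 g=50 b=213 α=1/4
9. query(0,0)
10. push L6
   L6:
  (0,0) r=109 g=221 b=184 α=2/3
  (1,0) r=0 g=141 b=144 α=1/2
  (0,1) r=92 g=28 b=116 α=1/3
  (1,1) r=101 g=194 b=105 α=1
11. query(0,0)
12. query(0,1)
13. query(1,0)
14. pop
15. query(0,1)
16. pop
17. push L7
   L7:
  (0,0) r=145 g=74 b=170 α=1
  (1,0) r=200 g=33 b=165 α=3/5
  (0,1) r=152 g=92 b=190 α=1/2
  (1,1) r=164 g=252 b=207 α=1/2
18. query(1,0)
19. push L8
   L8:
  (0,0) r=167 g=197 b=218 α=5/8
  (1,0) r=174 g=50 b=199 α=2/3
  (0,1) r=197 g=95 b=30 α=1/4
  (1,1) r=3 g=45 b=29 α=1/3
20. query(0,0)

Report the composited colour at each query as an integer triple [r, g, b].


query (0,1) [L1,L2,L3] — begin 0,0,0
+L1 (α=1/2) → [12, 93/2, 135/2]
+L2 (α=1/4) → [75/2, 361/8, 629/8]
+L3 (α=5/6) → [75/4, 5681/48, 7549/48]
= [19, 118, 157]

query (1,0) [L1,L2,L3] — begin 0,0,0
+L1 (α=1/6) → [43/3, 112/3, 77/3]
+L2 (α=1/2) → [269/3, 314/3, 551/6]
+L3 (α=1/2) → [461/6, 389/6, 719/12]
rounded: [77, 65, 60]

at x=0,y=1 over L1,L2,L3,L4:
L1 α=1/2: [12, 93/2, 135/2]
L2 α=1/4: [75/2, 361/8, 629/8]
L3 α=5/6: [75/4, 5681/48, 7549/48]
L4 α=1/2: [523/8, 7937/96, 10621/96]
rounded: [65, 83, 111]

(0,0) stack=L1,L2,L3,L4,L5; from [0,0,0]:
L1 α=1/2: [231/2, 116, 109]
L2 α=1/3: [260/3, 328/3, 230/3]
L3 α=4/5: [644/15, 2392/15, 1286/15]
L4 α=3/7: [12251/105, 10513/105, 12569/105]
L5 α=5/8: [23801/280, 31513/280, 22647/140]
= [85, 113, 162]

query (0,0) [L1,L2,L3,L4,L5,L6] — begin 0,0,0
after L1 α=1/2: [231/2, 116, 109]
after L2 α=1/3: [260/3, 328/3, 230/3]
after L3 α=4/5: [644/15, 2392/15, 1286/15]
after L4 α=3/7: [12251/105, 10513/105, 12569/105]
after L5 α=5/8: [23801/280, 31513/280, 22647/140]
after L6 α=2/3: [84841/840, 155273/840, 74167/420]
rounded: [101, 185, 177]

at x=0,y=1 over L1,L2,L3,L4,L5,L6:
after L1 α=1/2: [12, 93/2, 135/2]
after L2 α=1/4: [75/2, 361/8, 629/8]
after L3 α=5/6: [75/4, 5681/48, 7549/48]
after L4 α=1/2: [523/8, 7937/96, 10621/96]
after L5 α=2/7: [4455/56, 55813/672, 97457/672]
after L6 α=1/3: [7031/84, 65221/1008, 136433/1008]
= [84, 65, 135]

query (1,0) [L1,L2,L3,L4,L5,L6] — begin 0,0,0
L1 α=1/6: [43/3, 112/3, 77/3]
L2 α=1/2: [269/3, 314/3, 551/6]
L3 α=1/2: [461/6, 389/6, 719/12]
L4 α=1/8: [3527/48, 3947/48, 5129/96]
L5 α=1/5: [6347/60, 1243/12, 2125/24]
L6 α=1/2: [6347/120, 2935/24, 5581/48]
→ [53, 122, 116]

(0,1) stack=L1,L2,L3,L4,L5; from [0,0,0]:
+L1 (α=1/2) → [12, 93/2, 135/2]
+L2 (α=1/4) → [75/2, 361/8, 629/8]
+L3 (α=5/6) → [75/4, 5681/48, 7549/48]
+L4 (α=1/2) → [523/8, 7937/96, 10621/96]
+L5 (α=2/7) → [4455/56, 55813/672, 97457/672]
rounded: [80, 83, 145]

at x=1,y=0 over L1,L2,L3,L4,L7:
+L1 (α=1/6) → [43/3, 112/3, 77/3]
+L2 (α=1/2) → [269/3, 314/3, 551/6]
+L3 (α=1/2) → [461/6, 389/6, 719/12]
+L4 (α=1/8) → [3527/48, 3947/48, 5129/96]
+L7 (α=3/5) → [17927/120, 6323/120, 28889/240]
→ [149, 53, 120]

at x=0,y=0 over L1,L2,L3,L4,L7,L8:
L1 α=1/2: [231/2, 116, 109]
L2 α=1/3: [260/3, 328/3, 230/3]
L3 α=4/5: [644/15, 2392/15, 1286/15]
L4 α=3/7: [12251/105, 10513/105, 12569/105]
L7 α=1: [145, 74, 170]
L8 α=5/8: [635/4, 1207/8, 200]
= [159, 151, 200]


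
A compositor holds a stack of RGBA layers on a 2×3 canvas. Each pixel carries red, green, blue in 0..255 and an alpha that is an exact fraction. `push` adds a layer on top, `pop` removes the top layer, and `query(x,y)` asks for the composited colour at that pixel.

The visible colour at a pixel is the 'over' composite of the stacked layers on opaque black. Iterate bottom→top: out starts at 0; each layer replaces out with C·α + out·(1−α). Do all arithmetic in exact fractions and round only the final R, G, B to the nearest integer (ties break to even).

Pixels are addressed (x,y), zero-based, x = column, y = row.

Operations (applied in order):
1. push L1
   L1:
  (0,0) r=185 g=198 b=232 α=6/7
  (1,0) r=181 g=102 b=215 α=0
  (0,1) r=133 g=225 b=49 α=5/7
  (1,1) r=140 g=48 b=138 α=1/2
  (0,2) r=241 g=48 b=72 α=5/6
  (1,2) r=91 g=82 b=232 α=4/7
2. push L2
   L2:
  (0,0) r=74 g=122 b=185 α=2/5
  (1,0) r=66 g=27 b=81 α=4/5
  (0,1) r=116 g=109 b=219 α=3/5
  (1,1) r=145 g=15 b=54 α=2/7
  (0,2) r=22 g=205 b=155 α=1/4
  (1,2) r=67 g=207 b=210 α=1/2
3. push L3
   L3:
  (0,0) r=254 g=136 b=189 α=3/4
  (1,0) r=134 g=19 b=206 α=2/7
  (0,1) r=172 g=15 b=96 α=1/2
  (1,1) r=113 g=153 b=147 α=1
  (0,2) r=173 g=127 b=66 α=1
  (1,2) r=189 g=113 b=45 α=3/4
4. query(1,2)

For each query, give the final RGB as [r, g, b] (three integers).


at x=1,y=2 over L1,L2,L3:
L1 α=4/7: [52, 328/7, 928/7]
L2 α=1/2: [119/2, 1777/14, 1199/7]
L3 α=3/4: [1253/8, 6523/56, 536/7]
= [157, 116, 77]


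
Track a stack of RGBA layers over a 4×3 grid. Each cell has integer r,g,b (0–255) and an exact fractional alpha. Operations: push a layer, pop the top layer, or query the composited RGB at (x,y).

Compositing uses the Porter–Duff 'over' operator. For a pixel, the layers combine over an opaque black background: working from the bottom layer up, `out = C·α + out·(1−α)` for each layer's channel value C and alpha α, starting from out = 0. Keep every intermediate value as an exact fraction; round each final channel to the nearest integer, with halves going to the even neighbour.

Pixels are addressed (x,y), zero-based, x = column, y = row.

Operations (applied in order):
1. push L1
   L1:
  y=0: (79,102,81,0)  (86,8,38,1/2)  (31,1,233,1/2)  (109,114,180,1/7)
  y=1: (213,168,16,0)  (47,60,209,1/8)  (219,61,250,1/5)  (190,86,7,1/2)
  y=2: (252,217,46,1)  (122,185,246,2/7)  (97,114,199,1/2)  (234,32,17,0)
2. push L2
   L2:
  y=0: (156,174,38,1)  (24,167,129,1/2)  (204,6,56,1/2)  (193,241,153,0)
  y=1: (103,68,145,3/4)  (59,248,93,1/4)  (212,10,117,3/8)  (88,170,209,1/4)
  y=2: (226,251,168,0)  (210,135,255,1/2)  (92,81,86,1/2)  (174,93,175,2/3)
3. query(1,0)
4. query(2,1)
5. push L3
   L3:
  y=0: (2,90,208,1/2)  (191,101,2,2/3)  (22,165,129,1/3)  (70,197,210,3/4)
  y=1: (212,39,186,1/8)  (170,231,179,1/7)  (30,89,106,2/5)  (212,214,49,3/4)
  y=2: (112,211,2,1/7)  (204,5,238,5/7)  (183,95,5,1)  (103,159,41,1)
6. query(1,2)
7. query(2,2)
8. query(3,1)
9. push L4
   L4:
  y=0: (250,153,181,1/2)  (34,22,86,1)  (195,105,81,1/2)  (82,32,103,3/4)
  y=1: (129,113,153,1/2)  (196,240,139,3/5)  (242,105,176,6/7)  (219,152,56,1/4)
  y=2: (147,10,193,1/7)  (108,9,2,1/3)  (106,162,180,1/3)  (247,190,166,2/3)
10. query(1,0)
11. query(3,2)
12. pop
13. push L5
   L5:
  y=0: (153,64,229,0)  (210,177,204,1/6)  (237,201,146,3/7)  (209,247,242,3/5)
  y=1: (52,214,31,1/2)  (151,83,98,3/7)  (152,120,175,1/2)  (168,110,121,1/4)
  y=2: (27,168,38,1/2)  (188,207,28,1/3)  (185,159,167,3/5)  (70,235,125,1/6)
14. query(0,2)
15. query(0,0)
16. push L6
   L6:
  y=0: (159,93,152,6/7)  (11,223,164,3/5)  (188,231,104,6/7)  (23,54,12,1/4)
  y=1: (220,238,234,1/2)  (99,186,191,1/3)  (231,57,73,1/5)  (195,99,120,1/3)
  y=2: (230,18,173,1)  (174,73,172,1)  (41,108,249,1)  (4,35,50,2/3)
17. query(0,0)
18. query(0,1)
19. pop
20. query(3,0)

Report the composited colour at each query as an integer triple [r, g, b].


(1,0) stack=L1,L2; from [0,0,0]:
+L1 (α=1/2) → [43, 4, 19]
+L2 (α=1/2) → [67/2, 171/2, 74]
= [34, 86, 74]

at x=2,y=1 over L1,L2:
+L1 (α=1/5) → [219/5, 61/5, 50]
+L2 (α=3/8) → [855/8, 91/8, 601/8]
rounded: [107, 11, 75]

query (1,2) [L1,L2,L3] — begin 0,0,0
after L1 α=2/7: [244/7, 370/7, 492/7]
after L2 α=1/2: [857/7, 1315/14, 2277/14]
after L3 α=5/7: [8854/49, 1490/49, 10607/49]
→ [181, 30, 216]

(2,2) stack=L1,L2,L3; from [0,0,0]:
L1 α=1/2: [97/2, 57, 199/2]
L2 α=1/2: [281/4, 69, 371/4]
L3 α=1: [183, 95, 5]
→ [183, 95, 5]

at x=3,y=1 over L1,L2,L3:
L1 α=1/2: [95, 43, 7/2]
L2 α=1/4: [373/4, 299/4, 439/8]
L3 α=3/4: [2917/16, 2867/16, 1615/32]
→ [182, 179, 50]

at x=1,y=0 over L1,L2,L3,L4:
L1 α=1/2: [43, 4, 19]
L2 α=1/2: [67/2, 171/2, 74]
L3 α=2/3: [277/2, 575/6, 26]
L4 α=1: [34, 22, 86]
= [34, 22, 86]

query (3,2) [L1,L2,L3,L4] — begin 0,0,0
+L1 (α=0) → [0, 0, 0]
+L2 (α=2/3) → [116, 62, 350/3]
+L3 (α=1) → [103, 159, 41]
+L4 (α=2/3) → [199, 539/3, 373/3]
= [199, 180, 124]

query (0,2) [L1,L2,L3,L5] — begin 0,0,0
after L1 α=1: [252, 217, 46]
after L2 α=0: [252, 217, 46]
after L3 α=1/7: [232, 1513/7, 278/7]
after L5 α=1/2: [259/2, 2689/14, 272/7]
→ [130, 192, 39]

query (0,0) [L1,L2,L3,L5] — begin 0,0,0
after L1 α=0: [0, 0, 0]
after L2 α=1: [156, 174, 38]
after L3 α=1/2: [79, 132, 123]
after L5 α=0: [79, 132, 123]
rounded: [79, 132, 123]

at x=0,y=0 over L1,L2,L3,L5,L6:
after L1 α=0: [0, 0, 0]
after L2 α=1: [156, 174, 38]
after L3 α=1/2: [79, 132, 123]
after L5 α=0: [79, 132, 123]
after L6 α=6/7: [1033/7, 690/7, 1035/7]
→ [148, 99, 148]

at x=0,y=1 over L1,L2,L3,L5,L6:
+L1 (α=0) → [0, 0, 0]
+L2 (α=3/4) → [309/4, 51, 435/4]
+L3 (α=1/8) → [3011/32, 99/2, 3789/32]
+L5 (α=1/2) → [4675/64, 527/4, 4781/64]
+L6 (α=1/2) → [18755/128, 1479/8, 19757/128]
→ [147, 185, 154]

at x=3,y=0 over L1,L2,L3,L5:
+L1 (α=1/7) → [109/7, 114/7, 180/7]
+L2 (α=0) → [109/7, 114/7, 180/7]
+L3 (α=3/4) → [1579/28, 4251/28, 2295/14]
+L5 (α=3/5) → [10357/70, 2925/14, 7377/35]
= [148, 209, 211]


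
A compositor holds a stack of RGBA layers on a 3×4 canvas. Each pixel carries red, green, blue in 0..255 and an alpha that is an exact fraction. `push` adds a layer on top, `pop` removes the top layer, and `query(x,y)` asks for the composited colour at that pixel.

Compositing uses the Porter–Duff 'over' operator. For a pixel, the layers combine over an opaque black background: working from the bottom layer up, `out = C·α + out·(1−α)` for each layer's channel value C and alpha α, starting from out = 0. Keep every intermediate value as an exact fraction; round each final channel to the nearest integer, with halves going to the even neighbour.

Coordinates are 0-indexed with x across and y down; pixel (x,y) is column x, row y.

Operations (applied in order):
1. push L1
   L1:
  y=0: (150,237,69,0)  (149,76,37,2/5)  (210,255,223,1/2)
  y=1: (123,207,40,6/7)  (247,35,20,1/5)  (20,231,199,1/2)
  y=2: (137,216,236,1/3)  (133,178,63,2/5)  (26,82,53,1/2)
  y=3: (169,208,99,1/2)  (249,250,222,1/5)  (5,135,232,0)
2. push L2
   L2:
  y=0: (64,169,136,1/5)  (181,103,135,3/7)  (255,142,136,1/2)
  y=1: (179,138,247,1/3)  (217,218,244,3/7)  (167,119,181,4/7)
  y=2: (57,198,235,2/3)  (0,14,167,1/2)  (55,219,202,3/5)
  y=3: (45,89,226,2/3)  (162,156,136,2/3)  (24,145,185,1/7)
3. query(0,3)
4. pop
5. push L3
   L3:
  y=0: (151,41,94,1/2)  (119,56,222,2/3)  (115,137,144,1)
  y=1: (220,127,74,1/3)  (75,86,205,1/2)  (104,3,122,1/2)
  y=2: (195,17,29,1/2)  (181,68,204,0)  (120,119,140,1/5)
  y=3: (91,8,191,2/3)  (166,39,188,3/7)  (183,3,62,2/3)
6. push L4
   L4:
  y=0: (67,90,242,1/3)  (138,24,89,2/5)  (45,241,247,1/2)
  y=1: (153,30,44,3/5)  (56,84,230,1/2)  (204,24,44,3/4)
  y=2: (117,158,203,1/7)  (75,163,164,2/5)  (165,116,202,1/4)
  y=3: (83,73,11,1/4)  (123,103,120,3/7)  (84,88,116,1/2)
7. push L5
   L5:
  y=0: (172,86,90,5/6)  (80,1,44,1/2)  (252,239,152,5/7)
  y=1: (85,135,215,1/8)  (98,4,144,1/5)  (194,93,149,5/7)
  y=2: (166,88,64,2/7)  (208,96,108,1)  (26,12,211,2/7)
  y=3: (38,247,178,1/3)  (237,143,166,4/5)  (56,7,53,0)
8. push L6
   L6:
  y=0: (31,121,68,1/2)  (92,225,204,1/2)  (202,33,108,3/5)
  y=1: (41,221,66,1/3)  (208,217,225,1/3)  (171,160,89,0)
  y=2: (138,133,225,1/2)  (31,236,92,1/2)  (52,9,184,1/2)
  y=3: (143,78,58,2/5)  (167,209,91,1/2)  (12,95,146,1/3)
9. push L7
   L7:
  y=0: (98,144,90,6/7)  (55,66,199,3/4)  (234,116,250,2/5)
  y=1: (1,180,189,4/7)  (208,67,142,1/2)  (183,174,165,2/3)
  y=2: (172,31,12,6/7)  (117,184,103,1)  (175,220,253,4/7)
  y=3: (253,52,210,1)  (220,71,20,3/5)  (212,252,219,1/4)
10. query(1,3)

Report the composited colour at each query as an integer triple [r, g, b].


at x=0,y=3 over L1,L2:
L1 α=1/2: [169/2, 104, 99/2]
L2 α=2/3: [349/6, 94, 1003/6]
= [58, 94, 167]

query (1,3) [L1,L3,L4,L5,L6,L7] — begin 0,0,0
after L1 α=1/5: [249/5, 50, 222/5]
after L3 α=3/7: [498/5, 317/7, 3708/35]
after L4 α=3/7: [3837/35, 3431/49, 27432/245]
after L5 α=4/5: [37017/175, 31459/245, 190112/1225]
after L6 α=1/2: [33121/175, 41332/245, 301587/2450]
after L7 α=3/5: [181742/875, 134849/1225, 375087/6125]
rounded: [208, 110, 61]


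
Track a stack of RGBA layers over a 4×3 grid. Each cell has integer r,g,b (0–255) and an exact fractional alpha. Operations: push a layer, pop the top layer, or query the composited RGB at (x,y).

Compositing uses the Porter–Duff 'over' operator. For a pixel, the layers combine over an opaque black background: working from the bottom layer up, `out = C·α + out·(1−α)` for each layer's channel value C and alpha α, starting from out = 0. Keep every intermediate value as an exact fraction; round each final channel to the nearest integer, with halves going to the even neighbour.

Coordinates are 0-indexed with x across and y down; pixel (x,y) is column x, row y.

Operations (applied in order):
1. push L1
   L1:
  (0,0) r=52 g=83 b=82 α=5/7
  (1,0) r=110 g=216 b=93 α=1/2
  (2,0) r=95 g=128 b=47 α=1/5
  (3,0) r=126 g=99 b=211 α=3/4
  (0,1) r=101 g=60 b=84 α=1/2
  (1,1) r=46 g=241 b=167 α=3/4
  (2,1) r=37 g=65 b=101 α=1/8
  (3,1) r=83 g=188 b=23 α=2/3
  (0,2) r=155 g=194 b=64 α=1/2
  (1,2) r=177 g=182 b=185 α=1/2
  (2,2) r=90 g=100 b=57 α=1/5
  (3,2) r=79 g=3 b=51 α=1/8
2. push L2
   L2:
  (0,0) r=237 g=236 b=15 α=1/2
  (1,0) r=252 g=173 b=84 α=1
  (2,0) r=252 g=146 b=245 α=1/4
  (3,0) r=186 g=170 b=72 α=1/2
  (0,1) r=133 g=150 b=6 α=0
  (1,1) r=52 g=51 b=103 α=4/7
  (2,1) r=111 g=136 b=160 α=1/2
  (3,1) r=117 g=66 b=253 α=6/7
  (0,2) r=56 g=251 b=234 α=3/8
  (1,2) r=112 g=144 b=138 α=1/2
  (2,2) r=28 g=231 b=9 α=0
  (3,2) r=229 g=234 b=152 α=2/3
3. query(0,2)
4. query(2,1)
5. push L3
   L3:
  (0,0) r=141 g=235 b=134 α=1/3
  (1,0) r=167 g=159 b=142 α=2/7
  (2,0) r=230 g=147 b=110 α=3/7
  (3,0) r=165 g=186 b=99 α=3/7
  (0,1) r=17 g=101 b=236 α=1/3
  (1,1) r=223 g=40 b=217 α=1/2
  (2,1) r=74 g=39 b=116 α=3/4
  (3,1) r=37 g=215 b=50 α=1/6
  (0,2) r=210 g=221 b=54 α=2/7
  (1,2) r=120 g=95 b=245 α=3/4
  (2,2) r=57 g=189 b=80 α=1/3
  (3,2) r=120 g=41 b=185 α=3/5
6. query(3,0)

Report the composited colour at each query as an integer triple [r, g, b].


(0,2) stack=L1,L2; from [0,0,0]:
L1 α=1/2: [155/2, 97, 32]
L2 α=3/8: [1111/16, 619/4, 431/4]
rounded: [69, 155, 108]

query (2,1) [L1,L2] — begin 0,0,0
L1 α=1/8: [37/8, 65/8, 101/8]
L2 α=1/2: [925/16, 1153/16, 1381/16]
= [58, 72, 86]

query (3,0) [L1,L2,L3] — begin 0,0,0
L1 α=3/4: [189/2, 297/4, 633/4]
L2 α=1/2: [561/4, 977/8, 921/8]
L3 α=3/7: [1056/7, 299/2, 1515/14]
rounded: [151, 150, 108]


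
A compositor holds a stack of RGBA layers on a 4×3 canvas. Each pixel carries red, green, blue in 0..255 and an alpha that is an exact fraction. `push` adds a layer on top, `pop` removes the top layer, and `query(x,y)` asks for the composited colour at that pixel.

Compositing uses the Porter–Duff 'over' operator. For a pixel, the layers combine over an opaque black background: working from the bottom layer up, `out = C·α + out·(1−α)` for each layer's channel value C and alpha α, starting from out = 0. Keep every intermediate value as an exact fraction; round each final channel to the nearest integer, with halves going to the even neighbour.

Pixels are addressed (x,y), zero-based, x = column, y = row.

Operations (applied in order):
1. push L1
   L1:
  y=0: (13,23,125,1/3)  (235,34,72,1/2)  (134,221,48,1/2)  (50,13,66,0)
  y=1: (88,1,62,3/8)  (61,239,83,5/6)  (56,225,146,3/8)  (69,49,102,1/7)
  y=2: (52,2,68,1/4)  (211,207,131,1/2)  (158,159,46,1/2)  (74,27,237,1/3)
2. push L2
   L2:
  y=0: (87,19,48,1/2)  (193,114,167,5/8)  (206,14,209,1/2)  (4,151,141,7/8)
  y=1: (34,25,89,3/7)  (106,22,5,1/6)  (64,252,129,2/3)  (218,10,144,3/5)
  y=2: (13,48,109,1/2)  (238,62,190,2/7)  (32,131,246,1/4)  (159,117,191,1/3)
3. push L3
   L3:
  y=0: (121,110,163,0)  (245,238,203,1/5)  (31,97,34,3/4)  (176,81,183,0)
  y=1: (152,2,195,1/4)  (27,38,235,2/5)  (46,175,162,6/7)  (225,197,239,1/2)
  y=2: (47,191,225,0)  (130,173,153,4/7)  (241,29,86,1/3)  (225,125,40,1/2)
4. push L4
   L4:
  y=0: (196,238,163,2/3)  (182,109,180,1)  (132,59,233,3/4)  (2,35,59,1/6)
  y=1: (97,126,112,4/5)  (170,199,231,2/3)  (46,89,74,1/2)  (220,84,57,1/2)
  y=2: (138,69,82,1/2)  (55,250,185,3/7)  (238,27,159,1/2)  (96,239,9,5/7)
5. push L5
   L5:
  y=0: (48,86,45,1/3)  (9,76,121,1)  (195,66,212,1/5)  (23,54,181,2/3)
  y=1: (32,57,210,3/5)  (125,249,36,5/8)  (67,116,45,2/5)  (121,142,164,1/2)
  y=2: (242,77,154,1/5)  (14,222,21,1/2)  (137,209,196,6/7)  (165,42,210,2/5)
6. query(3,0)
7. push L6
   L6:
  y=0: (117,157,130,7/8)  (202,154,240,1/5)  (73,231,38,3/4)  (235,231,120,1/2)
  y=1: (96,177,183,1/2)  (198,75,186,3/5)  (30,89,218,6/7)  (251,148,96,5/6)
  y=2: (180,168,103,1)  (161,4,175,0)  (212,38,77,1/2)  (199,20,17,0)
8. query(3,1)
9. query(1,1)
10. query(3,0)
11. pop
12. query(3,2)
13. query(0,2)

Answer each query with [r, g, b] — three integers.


at x=3,y=0 over L1,L2,L3,L4,L5:
L1 α=0: [0, 0, 0]
L2 α=7/8: [7/2, 1057/8, 987/8]
L3 α=0: [7/2, 1057/8, 987/8]
L4 α=1/6: [13/4, 1855/16, 5407/48]
L5 α=2/3: [197/12, 3583/48, 22783/144]
→ [16, 75, 158]

(3,1) stack=L1,L2,L3,L4,L5,L6; from [0,0,0]:
L1 α=1/7: [69/7, 7, 102/7]
L2 α=3/5: [4716/35, 44/5, 3228/35]
L3 α=1/2: [12591/70, 1029/10, 11593/70]
L4 α=1/2: [27991/140, 1869/20, 15583/140]
L5 α=1/2: [44931/280, 4709/40, 38543/280]
L6 α=5/6: [396331/1680, 34309/240, 172943/1680]
rounded: [236, 143, 103]

at x=1,y=1 over L1,L2,L3,L4,L5,L6:
L1 α=5/6: [305/6, 1195/6, 415/6]
L2 α=1/6: [2161/36, 6107/36, 2105/36]
L3 α=2/5: [2809/60, 7019/60, 1549/12]
L4 α=2/3: [23209/180, 30899/180, 7093/36]
L5 α=5/8: [60709/480, 105599/480, 9253/96]
L6 α=3/5: [203269/1200, 159599/1200, 36037/240]
rounded: [169, 133, 150]

at x=3,y=0 over L1,L2,L3,L4,L5,L6:
L1 α=0: [0, 0, 0]
L2 α=7/8: [7/2, 1057/8, 987/8]
L3 α=0: [7/2, 1057/8, 987/8]
L4 α=1/6: [13/4, 1855/16, 5407/48]
L5 α=2/3: [197/12, 3583/48, 22783/144]
L6 α=1/2: [3017/24, 14671/96, 40063/288]
→ [126, 153, 139]

(3,2) stack=L1,L2,L3,L4,L5; from [0,0,0]:
after L1 α=1/3: [74/3, 9, 79]
after L2 α=1/3: [625/9, 45, 349/3]
after L3 α=1/2: [1325/9, 85, 469/6]
after L4 α=5/7: [6970/63, 195, 604/21]
after L5 α=2/5: [2780/21, 669/5, 3544/35]
rounded: [132, 134, 101]

query (0,2) [L1,L2,L3,L4,L5] — begin 0,0,0
+L1 (α=1/4) → [13, 1/2, 17]
+L2 (α=1/2) → [13, 97/4, 63]
+L3 (α=0) → [13, 97/4, 63]
+L4 (α=1/2) → [151/2, 373/8, 145/2]
+L5 (α=1/5) → [544/5, 527/10, 444/5]
= [109, 53, 89]


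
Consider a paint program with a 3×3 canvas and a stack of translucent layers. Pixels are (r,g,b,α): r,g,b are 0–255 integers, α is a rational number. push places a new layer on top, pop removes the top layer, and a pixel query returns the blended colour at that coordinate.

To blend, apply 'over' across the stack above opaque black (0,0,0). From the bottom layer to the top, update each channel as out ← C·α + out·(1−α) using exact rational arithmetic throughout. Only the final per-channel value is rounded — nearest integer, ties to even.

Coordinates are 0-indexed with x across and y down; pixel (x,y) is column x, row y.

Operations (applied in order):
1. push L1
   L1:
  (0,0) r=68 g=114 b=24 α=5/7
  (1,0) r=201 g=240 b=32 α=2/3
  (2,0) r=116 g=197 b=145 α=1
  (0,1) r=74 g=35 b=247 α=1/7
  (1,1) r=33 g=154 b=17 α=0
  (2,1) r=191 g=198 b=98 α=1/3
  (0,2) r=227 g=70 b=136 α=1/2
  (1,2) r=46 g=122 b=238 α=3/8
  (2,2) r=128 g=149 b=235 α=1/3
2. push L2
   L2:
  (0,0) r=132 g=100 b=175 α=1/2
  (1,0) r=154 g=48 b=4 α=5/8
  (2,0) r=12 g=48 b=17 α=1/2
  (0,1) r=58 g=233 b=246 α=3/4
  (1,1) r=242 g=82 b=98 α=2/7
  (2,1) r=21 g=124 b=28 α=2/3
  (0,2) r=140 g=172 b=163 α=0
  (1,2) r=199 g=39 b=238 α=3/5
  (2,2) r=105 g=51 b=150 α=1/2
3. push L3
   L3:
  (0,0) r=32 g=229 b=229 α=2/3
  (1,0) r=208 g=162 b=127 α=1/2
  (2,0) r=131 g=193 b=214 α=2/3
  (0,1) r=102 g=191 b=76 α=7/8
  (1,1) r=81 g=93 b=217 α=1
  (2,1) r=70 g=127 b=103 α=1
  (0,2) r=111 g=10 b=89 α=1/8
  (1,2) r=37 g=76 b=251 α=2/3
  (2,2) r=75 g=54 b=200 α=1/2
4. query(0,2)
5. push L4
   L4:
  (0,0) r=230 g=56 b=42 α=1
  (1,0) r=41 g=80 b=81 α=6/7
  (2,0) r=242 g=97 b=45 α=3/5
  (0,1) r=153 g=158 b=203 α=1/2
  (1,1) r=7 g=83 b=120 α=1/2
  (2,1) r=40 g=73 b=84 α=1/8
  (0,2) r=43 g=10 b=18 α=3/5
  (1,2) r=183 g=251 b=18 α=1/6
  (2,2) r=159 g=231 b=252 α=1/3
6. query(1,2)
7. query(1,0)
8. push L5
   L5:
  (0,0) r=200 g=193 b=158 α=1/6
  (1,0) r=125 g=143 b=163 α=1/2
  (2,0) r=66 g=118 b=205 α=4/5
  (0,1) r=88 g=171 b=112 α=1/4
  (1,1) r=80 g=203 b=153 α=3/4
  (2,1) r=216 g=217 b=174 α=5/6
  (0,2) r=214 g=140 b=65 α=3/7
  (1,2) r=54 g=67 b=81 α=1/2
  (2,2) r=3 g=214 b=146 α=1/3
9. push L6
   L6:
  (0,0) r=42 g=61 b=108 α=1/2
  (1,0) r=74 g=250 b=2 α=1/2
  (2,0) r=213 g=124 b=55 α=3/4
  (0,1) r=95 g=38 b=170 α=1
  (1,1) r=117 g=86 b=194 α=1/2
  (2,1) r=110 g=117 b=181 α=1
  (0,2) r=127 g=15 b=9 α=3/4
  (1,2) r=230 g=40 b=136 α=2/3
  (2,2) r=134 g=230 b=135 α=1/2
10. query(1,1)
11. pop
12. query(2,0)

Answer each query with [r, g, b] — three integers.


(0,2) stack=L1,L2,L3; from [0,0,0]:
after L1 α=1/2: [227/2, 35, 68]
after L2 α=0: [227/2, 35, 68]
after L3 α=1/8: [1811/16, 255/8, 565/8]
→ [113, 32, 71]

(1,2) stack=L1,L2,L3,L4; from [0,0,0]:
after L1 α=3/8: [69/4, 183/4, 357/4]
after L2 α=3/5: [1263/10, 417/10, 357/2]
after L3 α=2/3: [2003/30, 1937/30, 1361/6]
after L4 α=1/6: [3101/36, 3443/36, 6913/36]
→ [86, 96, 192]

query (1,0) [L1,L2,L3,L4] — begin 0,0,0
+L1 (α=2/3) → [134, 160, 64/3]
+L2 (α=5/8) → [293/2, 90, 21/2]
+L3 (α=1/2) → [709/4, 126, 275/4]
+L4 (α=6/7) → [1693/28, 606/7, 317/4]
→ [60, 87, 79]

at x=1,y=1 over L1,L2,L3,L4,L5,L6:
+L1 (α=0) → [0, 0, 0]
+L2 (α=2/7) → [484/7, 164/7, 28]
+L3 (α=1) → [81, 93, 217]
+L4 (α=1/2) → [44, 88, 337/2]
+L5 (α=3/4) → [71, 697/4, 1255/8]
+L6 (α=1/2) → [94, 1041/8, 2807/16]
= [94, 130, 175]

(2,0) stack=L1,L2,L3,L4,L5; from [0,0,0]:
L1 α=1: [116, 197, 145]
L2 α=1/2: [64, 245/2, 81]
L3 α=2/3: [326/3, 339/2, 509/3]
L4 α=3/5: [566/3, 126, 1423/15]
L5 α=4/5: [1358/15, 598/5, 13723/75]
→ [91, 120, 183]


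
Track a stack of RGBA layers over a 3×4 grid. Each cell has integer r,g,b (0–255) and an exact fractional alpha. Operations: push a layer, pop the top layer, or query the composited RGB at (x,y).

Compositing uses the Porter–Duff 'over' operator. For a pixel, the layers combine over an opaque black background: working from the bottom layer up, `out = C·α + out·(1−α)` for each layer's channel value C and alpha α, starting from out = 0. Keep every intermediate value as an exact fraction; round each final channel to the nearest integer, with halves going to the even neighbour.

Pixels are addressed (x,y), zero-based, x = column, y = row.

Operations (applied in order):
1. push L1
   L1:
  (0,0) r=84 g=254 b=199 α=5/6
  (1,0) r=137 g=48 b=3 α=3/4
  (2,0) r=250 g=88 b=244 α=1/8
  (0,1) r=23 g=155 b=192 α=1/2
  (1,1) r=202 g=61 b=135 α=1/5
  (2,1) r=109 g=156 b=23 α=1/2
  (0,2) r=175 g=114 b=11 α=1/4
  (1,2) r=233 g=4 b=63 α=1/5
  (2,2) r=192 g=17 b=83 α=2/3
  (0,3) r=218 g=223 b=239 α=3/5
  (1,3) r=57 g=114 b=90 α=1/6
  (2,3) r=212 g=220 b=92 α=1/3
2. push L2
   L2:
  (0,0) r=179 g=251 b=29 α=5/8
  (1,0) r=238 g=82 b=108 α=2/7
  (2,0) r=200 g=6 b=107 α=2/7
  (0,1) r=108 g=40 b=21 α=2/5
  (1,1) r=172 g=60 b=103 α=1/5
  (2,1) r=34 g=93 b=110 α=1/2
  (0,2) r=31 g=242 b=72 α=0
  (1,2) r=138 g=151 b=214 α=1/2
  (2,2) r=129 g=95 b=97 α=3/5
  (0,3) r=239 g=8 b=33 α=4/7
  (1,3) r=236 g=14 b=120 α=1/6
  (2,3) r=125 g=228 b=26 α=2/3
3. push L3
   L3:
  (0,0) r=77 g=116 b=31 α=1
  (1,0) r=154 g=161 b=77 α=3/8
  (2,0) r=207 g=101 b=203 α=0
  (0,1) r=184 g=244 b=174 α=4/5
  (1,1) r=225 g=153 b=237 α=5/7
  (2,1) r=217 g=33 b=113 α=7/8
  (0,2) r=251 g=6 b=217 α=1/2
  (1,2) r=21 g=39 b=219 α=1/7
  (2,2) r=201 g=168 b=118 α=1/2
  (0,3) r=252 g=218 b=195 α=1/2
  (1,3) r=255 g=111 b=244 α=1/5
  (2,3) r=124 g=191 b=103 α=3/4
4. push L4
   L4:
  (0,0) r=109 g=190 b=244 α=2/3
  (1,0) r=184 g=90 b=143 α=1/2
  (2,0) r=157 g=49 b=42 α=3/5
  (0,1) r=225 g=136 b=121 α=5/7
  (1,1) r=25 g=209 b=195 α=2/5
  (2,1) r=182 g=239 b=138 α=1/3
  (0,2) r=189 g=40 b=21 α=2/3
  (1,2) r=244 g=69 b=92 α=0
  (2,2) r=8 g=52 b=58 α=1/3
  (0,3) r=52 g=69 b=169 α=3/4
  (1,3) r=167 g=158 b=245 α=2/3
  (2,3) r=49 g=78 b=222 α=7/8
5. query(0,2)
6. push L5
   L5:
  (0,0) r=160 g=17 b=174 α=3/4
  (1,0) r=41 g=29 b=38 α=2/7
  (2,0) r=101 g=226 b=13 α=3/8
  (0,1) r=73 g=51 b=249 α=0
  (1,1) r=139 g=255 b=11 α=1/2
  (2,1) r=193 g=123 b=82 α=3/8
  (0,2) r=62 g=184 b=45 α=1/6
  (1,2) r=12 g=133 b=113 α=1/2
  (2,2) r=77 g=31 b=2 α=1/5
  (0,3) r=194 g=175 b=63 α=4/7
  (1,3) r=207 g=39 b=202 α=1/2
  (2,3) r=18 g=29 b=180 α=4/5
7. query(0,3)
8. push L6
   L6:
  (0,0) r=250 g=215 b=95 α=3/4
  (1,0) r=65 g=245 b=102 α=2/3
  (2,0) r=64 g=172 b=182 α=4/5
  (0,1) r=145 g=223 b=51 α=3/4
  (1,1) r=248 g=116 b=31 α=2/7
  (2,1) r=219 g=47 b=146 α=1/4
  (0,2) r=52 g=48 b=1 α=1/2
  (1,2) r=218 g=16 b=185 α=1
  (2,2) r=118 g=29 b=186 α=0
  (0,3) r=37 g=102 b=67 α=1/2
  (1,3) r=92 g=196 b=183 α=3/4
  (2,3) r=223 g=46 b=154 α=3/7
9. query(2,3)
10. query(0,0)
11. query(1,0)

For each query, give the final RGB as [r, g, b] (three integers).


query (0,2) [L1,L2,L3,L4] — begin 0,0,0
+L1 (α=1/4) → [175/4, 57/2, 11/4]
+L2 (α=0) → [175/4, 57/2, 11/4]
+L3 (α=1/2) → [1179/8, 69/4, 879/8]
+L4 (α=2/3) → [1401/8, 389/12, 405/8]
→ [175, 32, 51]

at x=0,y=3 over L1,L2,L3,L4,L5:
after L1 α=3/5: [654/5, 669/5, 717/5]
after L2 α=4/7: [6742/35, 2167/35, 2811/35]
after L3 α=1/2: [7781/35, 9797/70, 4818/35]
after L4 α=3/4: [13241/140, 24287/280, 22563/140]
after L5 α=4/7: [148363/980, 268861/1960, 102969/980]
= [151, 137, 105]

(2,3) stack=L1,L2,L3,L4,L5,L6; from [0,0,0]:
L1 α=1/3: [212/3, 220/3, 92/3]
L2 α=2/3: [962/9, 1588/9, 248/9]
L3 α=3/4: [2155/18, 6745/36, 3029/36]
L4 α=7/8: [8329/144, 26401/288, 58973/288]
L5 α=4/5: [18697/720, 59809/1440, 266333/1440]
L6 α=3/7: [139117/1260, 109489/2520, 432653/2520]
= [110, 43, 172]

at x=0,y=0 over L1,L2,L3,L4,L5,L6:
after L1 α=5/6: [70, 635/3, 995/6]
after L2 α=5/8: [1105/8, 945/4, 1285/16]
after L3 α=1: [77, 116, 31]
after L4 α=2/3: [295/3, 496/3, 173]
after L5 α=3/4: [1735/12, 649/12, 695/4]
after L6 α=3/4: [10735/48, 8389/48, 1835/16]
rounded: [224, 175, 115]

(1,0) stack=L1,L2,L3,L4,L5,L6; from [0,0,0]:
+L1 (α=3/4) → [411/4, 36, 9/4]
+L2 (α=2/7) → [3959/28, 344/7, 909/28]
+L3 (α=3/8) → [32731/224, 5101/56, 11013/224]
+L4 (α=1/2) → [73947/448, 10141/112, 43045/448]
+L5 (α=2/7) → [406471/3136, 57201/784, 249273/3136]
+L6 (α=2/3) → [814151/9408, 441361/2352, 296339/3136]
rounded: [87, 188, 94]


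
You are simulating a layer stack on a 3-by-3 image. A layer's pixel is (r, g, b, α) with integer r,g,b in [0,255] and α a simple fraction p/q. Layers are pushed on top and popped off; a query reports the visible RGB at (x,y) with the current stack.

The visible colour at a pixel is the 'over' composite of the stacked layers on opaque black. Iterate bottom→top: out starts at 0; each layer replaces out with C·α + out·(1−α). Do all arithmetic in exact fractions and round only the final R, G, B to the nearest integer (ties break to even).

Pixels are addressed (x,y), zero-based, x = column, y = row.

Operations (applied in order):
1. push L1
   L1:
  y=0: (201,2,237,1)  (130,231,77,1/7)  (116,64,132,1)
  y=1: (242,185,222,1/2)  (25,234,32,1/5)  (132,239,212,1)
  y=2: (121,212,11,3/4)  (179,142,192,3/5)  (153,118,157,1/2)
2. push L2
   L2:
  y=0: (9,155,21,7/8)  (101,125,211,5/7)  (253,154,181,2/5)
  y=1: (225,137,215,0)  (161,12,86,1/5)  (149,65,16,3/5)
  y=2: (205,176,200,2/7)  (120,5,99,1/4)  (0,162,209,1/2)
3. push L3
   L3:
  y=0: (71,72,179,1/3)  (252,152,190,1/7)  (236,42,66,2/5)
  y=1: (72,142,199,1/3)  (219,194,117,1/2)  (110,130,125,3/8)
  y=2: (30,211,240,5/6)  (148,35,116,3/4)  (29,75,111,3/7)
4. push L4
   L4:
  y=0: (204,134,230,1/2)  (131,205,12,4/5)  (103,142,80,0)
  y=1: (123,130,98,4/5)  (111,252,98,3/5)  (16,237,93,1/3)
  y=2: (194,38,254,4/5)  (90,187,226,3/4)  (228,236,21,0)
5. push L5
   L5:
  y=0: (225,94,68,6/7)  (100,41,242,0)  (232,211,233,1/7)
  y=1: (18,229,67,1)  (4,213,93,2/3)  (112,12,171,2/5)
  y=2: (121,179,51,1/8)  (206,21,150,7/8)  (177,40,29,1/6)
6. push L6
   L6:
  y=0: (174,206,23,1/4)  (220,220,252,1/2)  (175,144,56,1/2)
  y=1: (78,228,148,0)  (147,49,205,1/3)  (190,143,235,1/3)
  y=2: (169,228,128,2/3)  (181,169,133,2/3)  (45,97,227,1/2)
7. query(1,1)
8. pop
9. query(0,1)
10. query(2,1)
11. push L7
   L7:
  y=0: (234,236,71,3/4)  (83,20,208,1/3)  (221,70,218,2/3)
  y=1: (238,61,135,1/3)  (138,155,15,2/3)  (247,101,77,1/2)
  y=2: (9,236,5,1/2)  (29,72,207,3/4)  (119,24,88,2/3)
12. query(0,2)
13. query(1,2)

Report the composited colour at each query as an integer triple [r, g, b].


at x=1,y=1 over L1,L2,L3,L4,L5,L6:
after L1 α=1/5: [5, 234/5, 32/5]
after L2 α=1/5: [181/5, 996/25, 558/25]
after L3 α=1/2: [638/5, 2923/25, 3483/50]
after L4 α=3/5: [2941/25, 24746/125, 10833/125]
after L5 α=2/3: [1047/25, 77996/375, 11361/125]
after L6 α=1/3: [1923/25, 174367/1125, 48347/375]
rounded: [77, 155, 129]

(0,1) stack=L1,L2,L3,L4,L5; from [0,0,0]:
L1 α=1/2: [121, 185/2, 111]
L2 α=0: [121, 185/2, 111]
L3 α=1/3: [314/3, 109, 421/3]
L4 α=4/5: [358/3, 629/5, 1597/15]
L5 α=1: [18, 229, 67]
→ [18, 229, 67]

(2,1) stack=L1,L2,L3,L4,L5; from [0,0,0]:
after L1 α=1: [132, 239, 212]
after L2 α=3/5: [711/5, 673/5, 472/5]
after L3 α=3/8: [1041/8, 1063/8, 847/8]
after L4 α=1/3: [1105/12, 2011/12, 1219/12]
after L5 α=2/5: [2001/20, 2107/20, 2587/20]
rounded: [100, 105, 129]

(0,2) stack=L1,L2,L3,L4,L5,L7; from [0,0,0]:
L1 α=3/4: [363/4, 159, 33/4]
L2 α=2/7: [3455/28, 1147/7, 1765/28]
L3 α=5/6: [7655/168, 1422/7, 35365/168]
L4 α=4/5: [138023/840, 2486/35, 206053/840]
L5 α=1/8: [152543/960, 3381/40, 212173/960]
L7 α=1/2: [161183/1920, 12821/80, 216973/1920]
= [84, 160, 113]

at x=1,y=2 over L1,L2,L3,L4,L5,L7:
L1 α=3/5: [537/5, 426/5, 576/5]
L2 α=1/4: [2211/20, 1303/20, 2223/20]
L3 α=3/4: [11091/80, 3403/80, 9183/80]
L4 α=3/4: [32691/320, 48283/320, 63423/320]
L5 α=7/8: [494131/2560, 95323/2560, 399423/2560]
L7 α=3/4: [716851/10240, 648283/10240, 1989183/10240]
→ [70, 63, 194]
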